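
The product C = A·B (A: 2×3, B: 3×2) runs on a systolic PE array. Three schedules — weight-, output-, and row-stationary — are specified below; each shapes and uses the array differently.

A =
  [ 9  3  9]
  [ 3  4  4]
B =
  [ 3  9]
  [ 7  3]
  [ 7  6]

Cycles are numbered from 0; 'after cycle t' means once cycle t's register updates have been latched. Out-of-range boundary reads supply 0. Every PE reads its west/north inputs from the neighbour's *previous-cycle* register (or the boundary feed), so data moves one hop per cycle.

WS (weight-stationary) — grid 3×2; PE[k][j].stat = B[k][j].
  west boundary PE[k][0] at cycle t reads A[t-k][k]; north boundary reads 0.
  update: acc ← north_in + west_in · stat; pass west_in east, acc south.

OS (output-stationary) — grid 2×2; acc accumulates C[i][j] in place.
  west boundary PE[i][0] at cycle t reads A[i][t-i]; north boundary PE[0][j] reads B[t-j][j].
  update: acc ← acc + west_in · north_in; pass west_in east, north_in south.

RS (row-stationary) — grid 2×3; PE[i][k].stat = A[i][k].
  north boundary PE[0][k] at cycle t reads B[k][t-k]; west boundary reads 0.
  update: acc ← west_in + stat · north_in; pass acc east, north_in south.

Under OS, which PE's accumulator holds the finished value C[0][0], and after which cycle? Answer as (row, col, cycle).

(row, col, cycle) = (0, 0, 2)

OS — PE[0][0] is where C[0][0] collects:
  after 0 — PE[0][0] acc=27, pass-E 9, pass-S 3
  after 1 — PE[0][0] acc=48, pass-E 3, pass-S 7
  after 2 — PE[0][0] acc=111, pass-E 9, pass-S 7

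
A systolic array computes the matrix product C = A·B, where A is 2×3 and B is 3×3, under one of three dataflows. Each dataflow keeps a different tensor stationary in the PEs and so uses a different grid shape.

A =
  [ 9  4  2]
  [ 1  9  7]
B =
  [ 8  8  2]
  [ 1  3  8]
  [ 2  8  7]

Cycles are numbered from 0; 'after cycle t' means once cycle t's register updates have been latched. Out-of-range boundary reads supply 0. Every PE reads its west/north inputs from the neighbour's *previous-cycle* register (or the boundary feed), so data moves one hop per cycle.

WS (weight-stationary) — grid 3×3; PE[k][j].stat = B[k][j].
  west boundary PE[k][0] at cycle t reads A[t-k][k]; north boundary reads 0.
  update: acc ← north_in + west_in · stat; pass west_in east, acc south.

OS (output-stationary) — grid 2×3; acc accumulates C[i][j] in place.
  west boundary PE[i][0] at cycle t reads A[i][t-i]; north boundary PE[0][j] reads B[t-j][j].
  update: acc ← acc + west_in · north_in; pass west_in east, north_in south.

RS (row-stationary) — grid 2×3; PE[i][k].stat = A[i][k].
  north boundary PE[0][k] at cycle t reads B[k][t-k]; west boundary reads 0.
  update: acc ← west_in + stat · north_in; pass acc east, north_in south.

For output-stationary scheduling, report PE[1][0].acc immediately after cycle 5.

PE[1][0].acc = 31

Tracing OS — 2×3 array, target PE[1][0]:
  [0] (0,0) acc=72 (h:9 v:8)
  [0] (1,0) acc=0 (h:0 v:0)
  [1] (0,0) acc=76 (h:4 v:1)
  [1] (1,0) acc=8 (h:1 v:8)
  [2] (0,0) acc=80 (h:2 v:2)
  [2] (1,0) acc=17 (h:9 v:1)
  [3] (0,0) acc=80 (h:0 v:0)
  [3] (1,0) acc=31 (h:7 v:2)
  [4] (0,0) acc=80 (h:0 v:0)
  [4] (1,0) acc=31 (h:0 v:0)
  [5] (0,0) acc=80 (h:0 v:0)
  [5] (1,0) acc=31 (h:0 v:0)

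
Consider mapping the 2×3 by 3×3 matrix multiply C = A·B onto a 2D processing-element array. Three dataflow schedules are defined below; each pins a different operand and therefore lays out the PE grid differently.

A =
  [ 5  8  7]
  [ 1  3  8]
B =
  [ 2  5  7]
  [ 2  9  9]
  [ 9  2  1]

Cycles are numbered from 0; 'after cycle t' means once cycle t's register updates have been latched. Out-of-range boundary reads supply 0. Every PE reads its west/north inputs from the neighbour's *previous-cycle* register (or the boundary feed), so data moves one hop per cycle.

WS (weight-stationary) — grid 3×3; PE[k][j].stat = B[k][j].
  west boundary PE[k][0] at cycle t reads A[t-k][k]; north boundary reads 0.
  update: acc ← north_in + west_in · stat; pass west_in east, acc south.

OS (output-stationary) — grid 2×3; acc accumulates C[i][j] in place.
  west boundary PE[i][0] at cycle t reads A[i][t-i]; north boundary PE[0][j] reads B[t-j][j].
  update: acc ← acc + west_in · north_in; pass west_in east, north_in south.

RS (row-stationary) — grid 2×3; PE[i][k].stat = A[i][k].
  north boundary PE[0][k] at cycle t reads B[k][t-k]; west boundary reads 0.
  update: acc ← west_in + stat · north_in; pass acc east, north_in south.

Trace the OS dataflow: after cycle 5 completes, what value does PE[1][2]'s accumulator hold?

OS 2×3: PE[1][2] cycle-by-cycle (with neighbour feeds):
  c0 r0c2: 0 / 0 / 0
  c0 r1c1: 0 / 0 / 0
  c0 r1c2: 0 / 0 / 0
  c1 r0c2: 0 / 0 / 0
  c1 r1c1: 0 / 0 / 0
  c1 r1c2: 0 / 0 / 0
  c2 r0c2: 35 / 5 / 7
  c2 r1c1: 5 / 1 / 5
  c2 r1c2: 0 / 0 / 0
  c3 r0c2: 107 / 8 / 9
  c3 r1c1: 32 / 3 / 9
  c3 r1c2: 7 / 1 / 7
  c4 r0c2: 114 / 7 / 1
  c4 r1c1: 48 / 8 / 2
  c4 r1c2: 34 / 3 / 9
  c5 r0c2: 114 / 0 / 0
  c5 r1c1: 48 / 0 / 0
  c5 r1c2: 42 / 8 / 1

PE[1][2].acc = 42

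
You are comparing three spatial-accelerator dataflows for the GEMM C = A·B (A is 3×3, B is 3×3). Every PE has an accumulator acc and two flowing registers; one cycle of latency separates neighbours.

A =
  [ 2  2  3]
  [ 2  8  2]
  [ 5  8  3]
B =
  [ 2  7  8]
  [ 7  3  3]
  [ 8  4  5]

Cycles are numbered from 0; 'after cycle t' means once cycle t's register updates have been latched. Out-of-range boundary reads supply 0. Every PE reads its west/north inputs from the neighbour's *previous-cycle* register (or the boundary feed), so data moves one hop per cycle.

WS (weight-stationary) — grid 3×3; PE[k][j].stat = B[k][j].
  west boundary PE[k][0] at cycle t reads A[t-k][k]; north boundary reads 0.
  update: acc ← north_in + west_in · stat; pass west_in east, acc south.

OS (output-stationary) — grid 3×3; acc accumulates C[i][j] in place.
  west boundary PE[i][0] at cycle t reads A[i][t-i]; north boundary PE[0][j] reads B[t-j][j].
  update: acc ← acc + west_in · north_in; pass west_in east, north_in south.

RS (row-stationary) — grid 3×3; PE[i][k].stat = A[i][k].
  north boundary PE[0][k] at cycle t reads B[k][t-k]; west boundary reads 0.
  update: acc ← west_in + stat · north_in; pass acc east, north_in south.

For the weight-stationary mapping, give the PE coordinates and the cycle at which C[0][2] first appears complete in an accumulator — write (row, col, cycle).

(row, col, cycle) = (2, 2, 4)

Under WS, C[0][2] lands at PE[2][2]:
  @0  [2,2]  acc 0  |  →0  ↓0
  @1  [2,2]  acc 0  |  →0  ↓0
  @2  [2,2]  acc 0  |  →0  ↓0
  @3  [2,2]  acc 0  |  →0  ↓0
  @4  [2,2]  acc 37  |  →3  ↓37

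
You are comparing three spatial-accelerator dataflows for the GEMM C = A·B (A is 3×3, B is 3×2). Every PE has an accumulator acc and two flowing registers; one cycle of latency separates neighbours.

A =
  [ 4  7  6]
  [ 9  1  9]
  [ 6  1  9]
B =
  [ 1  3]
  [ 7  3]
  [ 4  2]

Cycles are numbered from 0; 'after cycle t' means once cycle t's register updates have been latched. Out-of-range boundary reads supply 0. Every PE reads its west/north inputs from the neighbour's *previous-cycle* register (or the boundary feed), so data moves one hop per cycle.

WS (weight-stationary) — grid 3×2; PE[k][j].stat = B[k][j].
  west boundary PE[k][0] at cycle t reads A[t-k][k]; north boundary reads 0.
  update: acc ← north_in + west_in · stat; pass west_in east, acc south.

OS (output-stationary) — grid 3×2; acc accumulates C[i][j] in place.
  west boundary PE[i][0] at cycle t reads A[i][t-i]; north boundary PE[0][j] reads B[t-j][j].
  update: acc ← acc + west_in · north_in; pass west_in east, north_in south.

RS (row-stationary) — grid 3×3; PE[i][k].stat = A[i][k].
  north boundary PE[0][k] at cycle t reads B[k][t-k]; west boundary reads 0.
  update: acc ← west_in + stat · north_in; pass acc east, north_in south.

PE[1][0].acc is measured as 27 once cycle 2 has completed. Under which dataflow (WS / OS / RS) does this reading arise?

dataflow = RS

WS (3×2 grid), PE[1][0]:
  @0  [1,0]  acc 0  |  →0  ↓0
  @1  [1,0]  acc 53  |  →7  ↓53
  @2  [1,0]  acc 16  |  →1  ↓16
OS (3×2 grid), PE[1][0]:
  @0  [1,0]  acc 0  |  →0  ↓0
  @1  [1,0]  acc 9  |  →9  ↓1
  @2  [1,0]  acc 16  |  →1  ↓7
RS (3×3 grid), PE[1][0]:
  @0  [1,0]  acc 0  |  →0  ↓0
  @1  [1,0]  acc 9  |  →9  ↓1
  @2  [1,0]  acc 27  |  →27  ↓3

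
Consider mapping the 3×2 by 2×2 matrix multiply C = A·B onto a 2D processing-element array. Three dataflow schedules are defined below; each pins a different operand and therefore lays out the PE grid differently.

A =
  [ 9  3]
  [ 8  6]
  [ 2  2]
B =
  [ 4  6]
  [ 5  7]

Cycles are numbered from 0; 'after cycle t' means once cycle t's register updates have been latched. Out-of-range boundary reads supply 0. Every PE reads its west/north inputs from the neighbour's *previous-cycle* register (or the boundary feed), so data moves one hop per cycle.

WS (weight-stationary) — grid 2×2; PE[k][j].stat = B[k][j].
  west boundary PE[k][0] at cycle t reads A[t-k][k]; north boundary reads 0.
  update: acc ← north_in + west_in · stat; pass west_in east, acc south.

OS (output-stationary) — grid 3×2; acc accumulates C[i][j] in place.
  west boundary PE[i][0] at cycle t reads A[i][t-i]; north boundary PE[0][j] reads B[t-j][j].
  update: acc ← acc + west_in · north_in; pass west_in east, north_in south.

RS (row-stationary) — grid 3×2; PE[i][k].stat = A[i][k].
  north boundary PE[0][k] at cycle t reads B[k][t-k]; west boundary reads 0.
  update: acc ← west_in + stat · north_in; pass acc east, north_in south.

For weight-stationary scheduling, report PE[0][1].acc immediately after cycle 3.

WS (2×2). Following PE[0][1] plus its west/north inputs:
  step 0 · PE0,0: acc=36; fwd→9 fwd↓36
  step 0 · PE0,1: acc=0; fwd→0 fwd↓0
  step 1 · PE0,0: acc=32; fwd→8 fwd↓32
  step 1 · PE0,1: acc=54; fwd→9 fwd↓54
  step 2 · PE0,0: acc=8; fwd→2 fwd↓8
  step 2 · PE0,1: acc=48; fwd→8 fwd↓48
  step 3 · PE0,0: acc=0; fwd→0 fwd↓0
  step 3 · PE0,1: acc=12; fwd→2 fwd↓12

PE[0][1].acc = 12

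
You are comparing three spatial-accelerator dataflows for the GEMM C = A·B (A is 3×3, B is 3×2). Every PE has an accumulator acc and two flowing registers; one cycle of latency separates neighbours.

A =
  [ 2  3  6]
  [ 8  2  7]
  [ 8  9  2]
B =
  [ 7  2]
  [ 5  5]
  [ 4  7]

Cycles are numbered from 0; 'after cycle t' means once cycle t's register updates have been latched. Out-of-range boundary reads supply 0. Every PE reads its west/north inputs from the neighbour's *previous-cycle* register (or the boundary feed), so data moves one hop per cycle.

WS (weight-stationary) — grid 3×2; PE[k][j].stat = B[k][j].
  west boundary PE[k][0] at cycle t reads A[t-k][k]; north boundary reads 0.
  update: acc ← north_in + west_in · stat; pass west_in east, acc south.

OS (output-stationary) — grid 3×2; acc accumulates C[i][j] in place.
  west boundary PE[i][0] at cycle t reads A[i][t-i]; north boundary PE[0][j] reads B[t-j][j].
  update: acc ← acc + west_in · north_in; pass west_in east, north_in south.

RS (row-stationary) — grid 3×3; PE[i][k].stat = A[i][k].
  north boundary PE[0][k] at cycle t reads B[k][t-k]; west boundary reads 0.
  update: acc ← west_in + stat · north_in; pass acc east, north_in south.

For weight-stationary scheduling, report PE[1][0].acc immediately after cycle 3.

Tracing WS — 3×2 array, target PE[1][0]:
  0: (0,0).acc=14  regs=<2,14>
  0: (1,0).acc=0  regs=<0,0>
  1: (0,0).acc=56  regs=<8,56>
  1: (1,0).acc=29  regs=<3,29>
  2: (0,0).acc=56  regs=<8,56>
  2: (1,0).acc=66  regs=<2,66>
  3: (0,0).acc=0  regs=<0,0>
  3: (1,0).acc=101  regs=<9,101>

PE[1][0].acc = 101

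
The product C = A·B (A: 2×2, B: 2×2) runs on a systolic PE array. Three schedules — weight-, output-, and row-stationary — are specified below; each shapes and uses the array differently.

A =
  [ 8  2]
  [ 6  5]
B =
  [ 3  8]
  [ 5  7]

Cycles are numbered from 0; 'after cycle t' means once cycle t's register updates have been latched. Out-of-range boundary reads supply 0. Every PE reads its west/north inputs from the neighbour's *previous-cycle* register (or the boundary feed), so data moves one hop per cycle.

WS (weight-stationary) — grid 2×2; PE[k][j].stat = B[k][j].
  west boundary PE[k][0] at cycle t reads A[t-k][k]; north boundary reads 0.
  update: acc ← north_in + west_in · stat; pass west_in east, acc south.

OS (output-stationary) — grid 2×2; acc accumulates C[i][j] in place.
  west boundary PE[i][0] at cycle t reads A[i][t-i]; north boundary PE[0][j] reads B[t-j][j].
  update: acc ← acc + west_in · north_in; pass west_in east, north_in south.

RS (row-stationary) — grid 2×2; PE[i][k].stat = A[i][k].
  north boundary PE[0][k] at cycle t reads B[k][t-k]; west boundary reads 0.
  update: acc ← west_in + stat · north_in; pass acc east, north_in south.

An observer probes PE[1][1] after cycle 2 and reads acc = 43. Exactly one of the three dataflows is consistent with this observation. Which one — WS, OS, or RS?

WS [2×2] PE[1][1] across cycles:
  after 0 — PE[1][1] acc=0, pass-E 0, pass-S 0
  after 1 — PE[1][1] acc=0, pass-E 0, pass-S 0
  after 2 — PE[1][1] acc=78, pass-E 2, pass-S 78
OS [2×2] PE[1][1] across cycles:
  after 0 — PE[1][1] acc=0, pass-E 0, pass-S 0
  after 1 — PE[1][1] acc=0, pass-E 0, pass-S 0
  after 2 — PE[1][1] acc=48, pass-E 6, pass-S 8
RS [2×2] PE[1][1] across cycles:
  after 0 — PE[1][1] acc=0, pass-E 0, pass-S 0
  after 1 — PE[1][1] acc=0, pass-E 0, pass-S 0
  after 2 — PE[1][1] acc=43, pass-E 43, pass-S 5

dataflow = RS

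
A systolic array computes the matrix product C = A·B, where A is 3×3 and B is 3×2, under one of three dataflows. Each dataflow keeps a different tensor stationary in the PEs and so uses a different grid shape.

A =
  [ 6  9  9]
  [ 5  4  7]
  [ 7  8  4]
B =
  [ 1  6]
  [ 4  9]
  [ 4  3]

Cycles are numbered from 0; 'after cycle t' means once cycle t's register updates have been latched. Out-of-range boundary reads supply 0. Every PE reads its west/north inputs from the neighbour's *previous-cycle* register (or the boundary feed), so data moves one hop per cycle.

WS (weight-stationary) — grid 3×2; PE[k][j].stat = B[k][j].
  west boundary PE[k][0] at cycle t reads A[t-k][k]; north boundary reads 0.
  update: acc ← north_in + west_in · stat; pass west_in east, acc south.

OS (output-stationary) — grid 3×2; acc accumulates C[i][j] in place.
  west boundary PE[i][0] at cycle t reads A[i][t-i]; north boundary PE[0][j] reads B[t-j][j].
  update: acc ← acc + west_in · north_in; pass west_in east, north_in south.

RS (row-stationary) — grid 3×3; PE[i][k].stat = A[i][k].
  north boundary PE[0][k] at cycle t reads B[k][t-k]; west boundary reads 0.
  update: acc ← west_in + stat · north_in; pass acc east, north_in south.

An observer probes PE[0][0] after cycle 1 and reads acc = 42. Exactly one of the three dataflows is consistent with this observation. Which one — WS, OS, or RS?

WS (3×2 grid), PE[0][0]:
  c0 r0c0: 6 / 6 / 6
  c1 r0c0: 5 / 5 / 5
OS (3×2 grid), PE[0][0]:
  c0 r0c0: 6 / 6 / 1
  c1 r0c0: 42 / 9 / 4
RS (3×3 grid), PE[0][0]:
  c0 r0c0: 6 / 6 / 1
  c1 r0c0: 36 / 36 / 6

dataflow = OS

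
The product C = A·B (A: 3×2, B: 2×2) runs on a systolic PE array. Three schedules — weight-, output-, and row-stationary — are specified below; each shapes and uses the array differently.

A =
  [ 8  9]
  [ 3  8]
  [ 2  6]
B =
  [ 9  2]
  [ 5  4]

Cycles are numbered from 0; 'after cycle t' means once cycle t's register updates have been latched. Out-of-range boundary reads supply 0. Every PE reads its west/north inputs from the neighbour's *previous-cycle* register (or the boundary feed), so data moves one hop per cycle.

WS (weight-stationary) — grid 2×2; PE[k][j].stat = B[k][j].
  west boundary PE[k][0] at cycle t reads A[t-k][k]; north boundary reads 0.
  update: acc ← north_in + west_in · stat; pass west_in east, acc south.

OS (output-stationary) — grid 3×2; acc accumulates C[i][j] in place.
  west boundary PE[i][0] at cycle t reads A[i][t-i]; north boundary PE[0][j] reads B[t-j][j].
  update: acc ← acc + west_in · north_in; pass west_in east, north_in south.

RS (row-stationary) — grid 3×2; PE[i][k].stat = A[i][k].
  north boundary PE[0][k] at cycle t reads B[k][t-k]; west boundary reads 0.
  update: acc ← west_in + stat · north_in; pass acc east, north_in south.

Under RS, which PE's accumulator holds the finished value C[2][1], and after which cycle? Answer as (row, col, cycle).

RS — PE[2][1] is where C[2][1] collects:
  c0 r2c1: 0 / 0 / 0
  c1 r2c1: 0 / 0 / 0
  c2 r2c1: 0 / 0 / 0
  c3 r2c1: 48 / 48 / 5
  c4 r2c1: 28 / 28 / 4

(row, col, cycle) = (2, 1, 4)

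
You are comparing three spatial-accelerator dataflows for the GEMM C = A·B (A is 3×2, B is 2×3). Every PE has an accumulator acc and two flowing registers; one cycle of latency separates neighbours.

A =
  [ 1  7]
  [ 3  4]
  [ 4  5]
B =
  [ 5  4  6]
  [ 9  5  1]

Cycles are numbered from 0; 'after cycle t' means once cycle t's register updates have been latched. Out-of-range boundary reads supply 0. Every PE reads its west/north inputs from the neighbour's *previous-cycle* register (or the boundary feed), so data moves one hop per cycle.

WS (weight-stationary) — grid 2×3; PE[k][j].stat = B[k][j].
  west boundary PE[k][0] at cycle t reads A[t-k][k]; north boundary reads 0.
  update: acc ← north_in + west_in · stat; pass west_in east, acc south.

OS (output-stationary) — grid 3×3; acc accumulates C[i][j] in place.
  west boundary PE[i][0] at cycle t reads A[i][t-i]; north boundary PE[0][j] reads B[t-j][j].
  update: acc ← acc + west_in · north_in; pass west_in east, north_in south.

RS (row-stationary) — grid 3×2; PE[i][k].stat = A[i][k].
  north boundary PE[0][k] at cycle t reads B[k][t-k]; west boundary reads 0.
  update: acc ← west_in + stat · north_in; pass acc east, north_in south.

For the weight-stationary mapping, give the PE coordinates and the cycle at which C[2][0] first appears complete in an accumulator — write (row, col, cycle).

(row, col, cycle) = (1, 0, 3)

Under WS, C[2][0] lands at PE[1][0]:
  cycle 0: PE[1][0] → acc 0, east 0, south 0
  cycle 1: PE[1][0] → acc 68, east 7, south 68
  cycle 2: PE[1][0] → acc 51, east 4, south 51
  cycle 3: PE[1][0] → acc 65, east 5, south 65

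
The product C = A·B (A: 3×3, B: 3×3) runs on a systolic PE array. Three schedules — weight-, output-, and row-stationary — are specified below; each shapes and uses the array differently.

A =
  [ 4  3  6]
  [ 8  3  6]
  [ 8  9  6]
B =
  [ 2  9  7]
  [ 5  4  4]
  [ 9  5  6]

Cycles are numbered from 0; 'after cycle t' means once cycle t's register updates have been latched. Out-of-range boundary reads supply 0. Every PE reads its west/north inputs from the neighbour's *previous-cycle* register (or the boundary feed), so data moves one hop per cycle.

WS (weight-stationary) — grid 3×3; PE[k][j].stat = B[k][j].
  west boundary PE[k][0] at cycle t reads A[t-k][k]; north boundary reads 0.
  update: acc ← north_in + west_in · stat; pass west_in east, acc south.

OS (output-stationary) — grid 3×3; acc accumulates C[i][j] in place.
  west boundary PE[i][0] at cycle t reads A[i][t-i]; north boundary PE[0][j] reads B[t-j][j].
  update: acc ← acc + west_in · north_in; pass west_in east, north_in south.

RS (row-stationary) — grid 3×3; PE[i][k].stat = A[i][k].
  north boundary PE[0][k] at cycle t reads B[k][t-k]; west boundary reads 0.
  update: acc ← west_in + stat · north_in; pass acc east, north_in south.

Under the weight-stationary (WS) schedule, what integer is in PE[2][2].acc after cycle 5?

WS (3×3). Following PE[2][2] plus its west/north inputs:
  after 0 — PE[1][2] acc=0, pass-E 0, pass-S 0
  after 0 — PE[2][1] acc=0, pass-E 0, pass-S 0
  after 0 — PE[2][2] acc=0, pass-E 0, pass-S 0
  after 1 — PE[1][2] acc=0, pass-E 0, pass-S 0
  after 1 — PE[2][1] acc=0, pass-E 0, pass-S 0
  after 1 — PE[2][2] acc=0, pass-E 0, pass-S 0
  after 2 — PE[1][2] acc=0, pass-E 0, pass-S 0
  after 2 — PE[2][1] acc=0, pass-E 0, pass-S 0
  after 2 — PE[2][2] acc=0, pass-E 0, pass-S 0
  after 3 — PE[1][2] acc=40, pass-E 3, pass-S 40
  after 3 — PE[2][1] acc=78, pass-E 6, pass-S 78
  after 3 — PE[2][2] acc=0, pass-E 0, pass-S 0
  after 4 — PE[1][2] acc=68, pass-E 3, pass-S 68
  after 4 — PE[2][1] acc=114, pass-E 6, pass-S 114
  after 4 — PE[2][2] acc=76, pass-E 6, pass-S 76
  after 5 — PE[1][2] acc=92, pass-E 9, pass-S 92
  after 5 — PE[2][1] acc=138, pass-E 6, pass-S 138
  after 5 — PE[2][2] acc=104, pass-E 6, pass-S 104

PE[2][2].acc = 104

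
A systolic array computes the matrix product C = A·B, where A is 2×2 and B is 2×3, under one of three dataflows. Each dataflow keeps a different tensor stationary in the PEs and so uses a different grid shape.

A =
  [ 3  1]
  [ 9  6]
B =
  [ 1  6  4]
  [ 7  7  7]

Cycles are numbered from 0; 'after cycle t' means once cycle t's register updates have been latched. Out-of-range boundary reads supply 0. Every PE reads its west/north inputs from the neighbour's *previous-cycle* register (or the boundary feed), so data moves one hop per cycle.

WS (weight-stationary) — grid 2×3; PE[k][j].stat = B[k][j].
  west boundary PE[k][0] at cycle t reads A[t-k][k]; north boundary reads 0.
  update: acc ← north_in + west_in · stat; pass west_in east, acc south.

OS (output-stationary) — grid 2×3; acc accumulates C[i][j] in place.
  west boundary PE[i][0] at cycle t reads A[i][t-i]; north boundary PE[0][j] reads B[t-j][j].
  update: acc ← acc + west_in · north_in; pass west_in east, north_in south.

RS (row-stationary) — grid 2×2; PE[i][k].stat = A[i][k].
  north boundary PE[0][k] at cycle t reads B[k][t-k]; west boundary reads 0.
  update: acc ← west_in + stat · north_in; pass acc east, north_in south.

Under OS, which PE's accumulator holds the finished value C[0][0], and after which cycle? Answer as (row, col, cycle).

OS: C[0][0] accumulates in PE[0][0]:
  c0 r0c0: 3 / 3 / 1
  c1 r0c0: 10 / 1 / 7

(row, col, cycle) = (0, 0, 1)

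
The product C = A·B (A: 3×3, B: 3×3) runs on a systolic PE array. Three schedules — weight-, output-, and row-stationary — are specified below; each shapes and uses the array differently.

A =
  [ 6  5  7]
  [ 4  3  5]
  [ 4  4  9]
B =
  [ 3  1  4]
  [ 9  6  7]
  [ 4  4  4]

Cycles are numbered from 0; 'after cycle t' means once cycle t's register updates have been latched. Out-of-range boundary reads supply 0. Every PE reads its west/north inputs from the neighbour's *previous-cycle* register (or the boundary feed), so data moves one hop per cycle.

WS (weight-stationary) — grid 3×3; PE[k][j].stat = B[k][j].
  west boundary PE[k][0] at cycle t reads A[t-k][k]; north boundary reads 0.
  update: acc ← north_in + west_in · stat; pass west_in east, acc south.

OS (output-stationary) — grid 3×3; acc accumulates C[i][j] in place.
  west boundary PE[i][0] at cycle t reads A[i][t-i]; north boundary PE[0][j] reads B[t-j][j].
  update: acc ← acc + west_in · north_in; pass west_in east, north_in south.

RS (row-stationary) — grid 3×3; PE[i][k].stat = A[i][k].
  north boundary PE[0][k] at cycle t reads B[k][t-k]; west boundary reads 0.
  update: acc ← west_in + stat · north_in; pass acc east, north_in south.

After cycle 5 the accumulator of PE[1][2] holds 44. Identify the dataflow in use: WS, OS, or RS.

WS [3×3] PE[1][2] across cycles:
  @0  [1,2]  acc 0  |  →0  ↓0
  @1  [1,2]  acc 0  |  →0  ↓0
  @2  [1,2]  acc 0  |  →0  ↓0
  @3  [1,2]  acc 59  |  →5  ↓59
  @4  [1,2]  acc 37  |  →3  ↓37
  @5  [1,2]  acc 44  |  →4  ↓44
OS [3×3] PE[1][2] across cycles:
  @0  [1,2]  acc 0  |  →0  ↓0
  @1  [1,2]  acc 0  |  →0  ↓0
  @2  [1,2]  acc 0  |  →0  ↓0
  @3  [1,2]  acc 16  |  →4  ↓4
  @4  [1,2]  acc 37  |  →3  ↓7
  @5  [1,2]  acc 57  |  →5  ↓4
RS [3×3] PE[1][2] across cycles:
  @0  [1,2]  acc 0  |  →0  ↓0
  @1  [1,2]  acc 0  |  →0  ↓0
  @2  [1,2]  acc 0  |  →0  ↓0
  @3  [1,2]  acc 59  |  →59  ↓4
  @4  [1,2]  acc 42  |  →42  ↓4
  @5  [1,2]  acc 57  |  →57  ↓4

dataflow = WS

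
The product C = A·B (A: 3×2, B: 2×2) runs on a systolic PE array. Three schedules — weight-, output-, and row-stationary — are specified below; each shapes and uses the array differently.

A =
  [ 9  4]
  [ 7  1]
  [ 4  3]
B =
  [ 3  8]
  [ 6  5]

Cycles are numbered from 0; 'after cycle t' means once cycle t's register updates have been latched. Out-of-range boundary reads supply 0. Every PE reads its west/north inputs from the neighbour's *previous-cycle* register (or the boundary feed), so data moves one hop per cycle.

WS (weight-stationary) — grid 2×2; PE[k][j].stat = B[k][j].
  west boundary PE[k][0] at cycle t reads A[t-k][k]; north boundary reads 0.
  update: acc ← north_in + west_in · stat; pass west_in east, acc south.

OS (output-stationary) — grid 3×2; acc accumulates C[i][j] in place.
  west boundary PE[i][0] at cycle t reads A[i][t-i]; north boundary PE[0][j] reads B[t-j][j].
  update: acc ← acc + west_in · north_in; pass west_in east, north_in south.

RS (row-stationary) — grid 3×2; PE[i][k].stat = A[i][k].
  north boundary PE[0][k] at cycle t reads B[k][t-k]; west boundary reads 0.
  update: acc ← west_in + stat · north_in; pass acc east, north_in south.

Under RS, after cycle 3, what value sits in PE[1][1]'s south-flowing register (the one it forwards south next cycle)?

RS on a 3×2 grid — tracing PE[1][1] and its feeders:
  t=0 PE[0][1]: acc=0 h=0 v=0
  t=0 PE[1][0]: acc=0 h=0 v=0
  t=0 PE[1][1]: acc=0 h=0 v=0
  t=1 PE[0][1]: acc=51 h=51 v=6
  t=1 PE[1][0]: acc=21 h=21 v=3
  t=1 PE[1][1]: acc=0 h=0 v=0
  t=2 PE[0][1]: acc=92 h=92 v=5
  t=2 PE[1][0]: acc=56 h=56 v=8
  t=2 PE[1][1]: acc=27 h=27 v=6
  t=3 PE[0][1]: acc=0 h=0 v=0
  t=3 PE[1][0]: acc=0 h=0 v=0
  t=3 PE[1][1]: acc=61 h=61 v=5

register = 5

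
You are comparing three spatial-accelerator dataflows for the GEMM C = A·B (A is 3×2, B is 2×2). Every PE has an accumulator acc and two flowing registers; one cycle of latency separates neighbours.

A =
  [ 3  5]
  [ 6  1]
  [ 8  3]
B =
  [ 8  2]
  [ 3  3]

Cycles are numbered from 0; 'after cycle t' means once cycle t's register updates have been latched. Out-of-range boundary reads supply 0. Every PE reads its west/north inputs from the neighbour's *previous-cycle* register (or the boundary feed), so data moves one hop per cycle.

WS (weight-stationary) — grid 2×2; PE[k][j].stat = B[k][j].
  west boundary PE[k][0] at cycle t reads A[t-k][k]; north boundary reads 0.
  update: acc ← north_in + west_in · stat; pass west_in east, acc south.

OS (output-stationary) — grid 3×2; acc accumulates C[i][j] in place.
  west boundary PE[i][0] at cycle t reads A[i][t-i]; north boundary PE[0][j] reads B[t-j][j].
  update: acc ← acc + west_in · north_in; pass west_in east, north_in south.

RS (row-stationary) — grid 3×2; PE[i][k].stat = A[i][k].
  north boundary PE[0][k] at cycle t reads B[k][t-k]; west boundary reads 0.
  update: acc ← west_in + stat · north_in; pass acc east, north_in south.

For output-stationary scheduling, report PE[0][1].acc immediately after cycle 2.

PE[0][1].acc = 21

OS on a 3×2 grid — tracing PE[0][1] and its feeders:
  step 0 · PE0,0: acc=24; fwd→3 fwd↓8
  step 0 · PE0,1: acc=0; fwd→0 fwd↓0
  step 1 · PE0,0: acc=39; fwd→5 fwd↓3
  step 1 · PE0,1: acc=6; fwd→3 fwd↓2
  step 2 · PE0,0: acc=39; fwd→0 fwd↓0
  step 2 · PE0,1: acc=21; fwd→5 fwd↓3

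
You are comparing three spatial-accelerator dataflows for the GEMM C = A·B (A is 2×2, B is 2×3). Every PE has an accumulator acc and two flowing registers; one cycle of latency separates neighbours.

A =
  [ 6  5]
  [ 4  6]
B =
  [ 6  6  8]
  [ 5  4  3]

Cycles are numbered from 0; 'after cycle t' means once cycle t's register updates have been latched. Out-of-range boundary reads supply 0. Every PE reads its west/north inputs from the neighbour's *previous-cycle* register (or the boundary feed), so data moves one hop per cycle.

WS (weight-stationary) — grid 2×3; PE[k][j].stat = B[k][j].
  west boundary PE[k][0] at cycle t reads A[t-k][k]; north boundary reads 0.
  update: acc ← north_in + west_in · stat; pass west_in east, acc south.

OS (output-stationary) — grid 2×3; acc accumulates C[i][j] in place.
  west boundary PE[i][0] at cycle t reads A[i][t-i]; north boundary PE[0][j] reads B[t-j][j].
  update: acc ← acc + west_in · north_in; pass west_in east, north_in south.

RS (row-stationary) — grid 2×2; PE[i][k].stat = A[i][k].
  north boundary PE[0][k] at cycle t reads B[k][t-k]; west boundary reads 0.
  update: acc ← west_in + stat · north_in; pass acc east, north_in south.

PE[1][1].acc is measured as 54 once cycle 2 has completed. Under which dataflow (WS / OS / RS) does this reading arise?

Under WS (2×3), PE[1][1]:
  [0] (1,1) acc=0 (h:0 v:0)
  [1] (1,1) acc=0 (h:0 v:0)
  [2] (1,1) acc=56 (h:5 v:56)
Under OS (2×3), PE[1][1]:
  [0] (1,1) acc=0 (h:0 v:0)
  [1] (1,1) acc=0 (h:0 v:0)
  [2] (1,1) acc=24 (h:4 v:6)
Under RS (2×2), PE[1][1]:
  [0] (1,1) acc=0 (h:0 v:0)
  [1] (1,1) acc=0 (h:0 v:0)
  [2] (1,1) acc=54 (h:54 v:5)

dataflow = RS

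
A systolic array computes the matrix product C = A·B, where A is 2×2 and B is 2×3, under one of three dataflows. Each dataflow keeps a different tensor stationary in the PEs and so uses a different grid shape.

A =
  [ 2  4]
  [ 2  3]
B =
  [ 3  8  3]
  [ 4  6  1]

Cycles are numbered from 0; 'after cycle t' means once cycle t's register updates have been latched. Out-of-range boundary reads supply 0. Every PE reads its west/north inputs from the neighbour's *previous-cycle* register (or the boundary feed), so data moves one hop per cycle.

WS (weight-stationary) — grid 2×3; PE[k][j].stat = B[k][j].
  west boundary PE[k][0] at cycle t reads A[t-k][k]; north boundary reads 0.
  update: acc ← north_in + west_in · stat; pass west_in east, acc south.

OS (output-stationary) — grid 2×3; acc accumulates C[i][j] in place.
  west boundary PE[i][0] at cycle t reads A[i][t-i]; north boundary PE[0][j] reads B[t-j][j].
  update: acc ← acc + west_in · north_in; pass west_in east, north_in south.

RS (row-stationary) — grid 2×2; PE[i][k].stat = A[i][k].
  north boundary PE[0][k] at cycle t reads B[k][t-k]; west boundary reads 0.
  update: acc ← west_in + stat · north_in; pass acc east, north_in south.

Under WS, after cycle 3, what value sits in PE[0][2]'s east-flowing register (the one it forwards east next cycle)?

register = 2

WS on a 2×3 grid — tracing PE[0][2] and its feeders:
  after 0 — PE[0][1] acc=0, pass-E 0, pass-S 0
  after 0 — PE[0][2] acc=0, pass-E 0, pass-S 0
  after 1 — PE[0][1] acc=16, pass-E 2, pass-S 16
  after 1 — PE[0][2] acc=0, pass-E 0, pass-S 0
  after 2 — PE[0][1] acc=16, pass-E 2, pass-S 16
  after 2 — PE[0][2] acc=6, pass-E 2, pass-S 6
  after 3 — PE[0][1] acc=0, pass-E 0, pass-S 0
  after 3 — PE[0][2] acc=6, pass-E 2, pass-S 6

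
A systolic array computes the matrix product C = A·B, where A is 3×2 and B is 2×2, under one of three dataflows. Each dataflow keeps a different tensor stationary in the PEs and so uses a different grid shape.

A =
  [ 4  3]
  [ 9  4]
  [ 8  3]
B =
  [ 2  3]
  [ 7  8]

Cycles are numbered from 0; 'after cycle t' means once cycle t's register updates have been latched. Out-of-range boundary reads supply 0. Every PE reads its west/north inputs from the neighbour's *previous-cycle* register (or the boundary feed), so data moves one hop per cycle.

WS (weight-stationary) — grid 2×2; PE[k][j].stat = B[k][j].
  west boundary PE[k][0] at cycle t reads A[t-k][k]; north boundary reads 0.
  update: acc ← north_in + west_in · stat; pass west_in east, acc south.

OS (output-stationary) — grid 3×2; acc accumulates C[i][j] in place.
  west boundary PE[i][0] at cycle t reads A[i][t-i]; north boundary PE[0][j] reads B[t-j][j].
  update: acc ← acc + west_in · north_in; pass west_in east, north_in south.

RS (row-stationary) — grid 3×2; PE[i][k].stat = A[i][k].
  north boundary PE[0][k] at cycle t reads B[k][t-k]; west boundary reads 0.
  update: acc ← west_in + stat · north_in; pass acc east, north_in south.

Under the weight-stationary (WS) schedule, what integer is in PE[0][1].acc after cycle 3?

PE[0][1].acc = 24

Tracing WS — 2×2 array, target PE[0][1]:
  c0 r0c0: 8 / 4 / 8
  c0 r0c1: 0 / 0 / 0
  c1 r0c0: 18 / 9 / 18
  c1 r0c1: 12 / 4 / 12
  c2 r0c0: 16 / 8 / 16
  c2 r0c1: 27 / 9 / 27
  c3 r0c0: 0 / 0 / 0
  c3 r0c1: 24 / 8 / 24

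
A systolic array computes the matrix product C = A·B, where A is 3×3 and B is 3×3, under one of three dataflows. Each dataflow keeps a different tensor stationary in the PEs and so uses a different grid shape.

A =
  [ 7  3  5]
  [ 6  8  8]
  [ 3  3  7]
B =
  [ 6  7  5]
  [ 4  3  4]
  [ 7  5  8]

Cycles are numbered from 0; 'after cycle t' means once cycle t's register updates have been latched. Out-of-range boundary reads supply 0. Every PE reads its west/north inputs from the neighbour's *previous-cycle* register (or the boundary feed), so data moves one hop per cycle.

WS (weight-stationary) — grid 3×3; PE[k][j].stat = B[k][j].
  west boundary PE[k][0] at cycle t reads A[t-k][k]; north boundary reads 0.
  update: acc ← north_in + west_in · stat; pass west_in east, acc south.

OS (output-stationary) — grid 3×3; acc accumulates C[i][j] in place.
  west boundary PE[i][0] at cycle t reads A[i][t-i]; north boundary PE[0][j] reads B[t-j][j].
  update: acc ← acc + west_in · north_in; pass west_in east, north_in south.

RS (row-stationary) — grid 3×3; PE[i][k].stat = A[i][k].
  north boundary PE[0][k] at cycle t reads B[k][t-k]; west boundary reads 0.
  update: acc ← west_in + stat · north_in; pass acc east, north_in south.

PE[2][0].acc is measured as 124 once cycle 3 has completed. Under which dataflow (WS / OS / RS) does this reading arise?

dataflow = WS

WS (3×3 grid), PE[2][0]:
  t=0 PE[2][0]: acc=0 h=0 v=0
  t=1 PE[2][0]: acc=0 h=0 v=0
  t=2 PE[2][0]: acc=89 h=5 v=89
  t=3 PE[2][0]: acc=124 h=8 v=124
OS (3×3 grid), PE[2][0]:
  t=0 PE[2][0]: acc=0 h=0 v=0
  t=1 PE[2][0]: acc=0 h=0 v=0
  t=2 PE[2][0]: acc=18 h=3 v=6
  t=3 PE[2][0]: acc=30 h=3 v=4
RS (3×3 grid), PE[2][0]:
  t=0 PE[2][0]: acc=0 h=0 v=0
  t=1 PE[2][0]: acc=0 h=0 v=0
  t=2 PE[2][0]: acc=18 h=18 v=6
  t=3 PE[2][0]: acc=21 h=21 v=7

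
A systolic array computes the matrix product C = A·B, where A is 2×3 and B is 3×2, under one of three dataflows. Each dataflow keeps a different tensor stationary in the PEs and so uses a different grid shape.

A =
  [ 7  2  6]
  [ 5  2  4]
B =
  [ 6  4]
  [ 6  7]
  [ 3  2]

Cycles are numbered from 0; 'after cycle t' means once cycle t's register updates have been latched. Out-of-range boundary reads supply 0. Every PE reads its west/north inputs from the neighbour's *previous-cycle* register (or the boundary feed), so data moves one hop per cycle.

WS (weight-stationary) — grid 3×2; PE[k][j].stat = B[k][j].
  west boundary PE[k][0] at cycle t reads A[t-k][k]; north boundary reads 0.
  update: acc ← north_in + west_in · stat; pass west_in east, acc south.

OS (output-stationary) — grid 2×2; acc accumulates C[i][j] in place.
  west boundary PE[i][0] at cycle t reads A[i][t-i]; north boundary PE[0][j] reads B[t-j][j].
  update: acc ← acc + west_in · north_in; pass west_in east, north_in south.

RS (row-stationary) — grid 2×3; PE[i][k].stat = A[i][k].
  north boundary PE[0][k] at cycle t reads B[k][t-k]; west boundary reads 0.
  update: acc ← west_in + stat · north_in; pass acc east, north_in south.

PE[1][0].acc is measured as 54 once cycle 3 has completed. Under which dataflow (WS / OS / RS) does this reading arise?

WS (3×2 grid), PE[1][0]:
  cycle 0: PE[1][0] → acc 0, east 0, south 0
  cycle 1: PE[1][0] → acc 54, east 2, south 54
  cycle 2: PE[1][0] → acc 42, east 2, south 42
  cycle 3: PE[1][0] → acc 0, east 0, south 0
OS (2×2 grid), PE[1][0]:
  cycle 0: PE[1][0] → acc 0, east 0, south 0
  cycle 1: PE[1][0] → acc 30, east 5, south 6
  cycle 2: PE[1][0] → acc 42, east 2, south 6
  cycle 3: PE[1][0] → acc 54, east 4, south 3
RS (2×3 grid), PE[1][0]:
  cycle 0: PE[1][0] → acc 0, east 0, south 0
  cycle 1: PE[1][0] → acc 30, east 30, south 6
  cycle 2: PE[1][0] → acc 20, east 20, south 4
  cycle 3: PE[1][0] → acc 0, east 0, south 0

dataflow = OS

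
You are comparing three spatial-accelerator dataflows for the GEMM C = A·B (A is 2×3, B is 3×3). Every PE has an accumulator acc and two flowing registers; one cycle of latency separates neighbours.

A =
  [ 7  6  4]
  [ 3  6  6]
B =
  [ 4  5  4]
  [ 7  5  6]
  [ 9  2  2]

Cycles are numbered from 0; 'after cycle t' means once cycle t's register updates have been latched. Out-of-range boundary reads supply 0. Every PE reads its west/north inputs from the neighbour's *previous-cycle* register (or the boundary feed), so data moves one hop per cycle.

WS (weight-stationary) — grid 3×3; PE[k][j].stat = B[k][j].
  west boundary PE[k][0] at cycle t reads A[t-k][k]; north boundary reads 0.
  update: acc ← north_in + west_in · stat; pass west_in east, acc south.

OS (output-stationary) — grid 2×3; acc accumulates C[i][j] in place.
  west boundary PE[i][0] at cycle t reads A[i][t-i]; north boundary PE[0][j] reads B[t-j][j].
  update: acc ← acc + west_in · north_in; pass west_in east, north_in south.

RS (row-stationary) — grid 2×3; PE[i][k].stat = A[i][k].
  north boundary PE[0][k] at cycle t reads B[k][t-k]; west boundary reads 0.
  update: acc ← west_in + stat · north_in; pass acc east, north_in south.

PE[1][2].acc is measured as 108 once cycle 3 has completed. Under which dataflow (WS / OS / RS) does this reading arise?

dataflow = RS

Under WS (3×3), PE[1][2]:
  [0] (1,2) acc=0 (h:0 v:0)
  [1] (1,2) acc=0 (h:0 v:0)
  [2] (1,2) acc=0 (h:0 v:0)
  [3] (1,2) acc=64 (h:6 v:64)
Under OS (2×3), PE[1][2]:
  [0] (1,2) acc=0 (h:0 v:0)
  [1] (1,2) acc=0 (h:0 v:0)
  [2] (1,2) acc=0 (h:0 v:0)
  [3] (1,2) acc=12 (h:3 v:4)
Under RS (2×3), PE[1][2]:
  [0] (1,2) acc=0 (h:0 v:0)
  [1] (1,2) acc=0 (h:0 v:0)
  [2] (1,2) acc=0 (h:0 v:0)
  [3] (1,2) acc=108 (h:108 v:9)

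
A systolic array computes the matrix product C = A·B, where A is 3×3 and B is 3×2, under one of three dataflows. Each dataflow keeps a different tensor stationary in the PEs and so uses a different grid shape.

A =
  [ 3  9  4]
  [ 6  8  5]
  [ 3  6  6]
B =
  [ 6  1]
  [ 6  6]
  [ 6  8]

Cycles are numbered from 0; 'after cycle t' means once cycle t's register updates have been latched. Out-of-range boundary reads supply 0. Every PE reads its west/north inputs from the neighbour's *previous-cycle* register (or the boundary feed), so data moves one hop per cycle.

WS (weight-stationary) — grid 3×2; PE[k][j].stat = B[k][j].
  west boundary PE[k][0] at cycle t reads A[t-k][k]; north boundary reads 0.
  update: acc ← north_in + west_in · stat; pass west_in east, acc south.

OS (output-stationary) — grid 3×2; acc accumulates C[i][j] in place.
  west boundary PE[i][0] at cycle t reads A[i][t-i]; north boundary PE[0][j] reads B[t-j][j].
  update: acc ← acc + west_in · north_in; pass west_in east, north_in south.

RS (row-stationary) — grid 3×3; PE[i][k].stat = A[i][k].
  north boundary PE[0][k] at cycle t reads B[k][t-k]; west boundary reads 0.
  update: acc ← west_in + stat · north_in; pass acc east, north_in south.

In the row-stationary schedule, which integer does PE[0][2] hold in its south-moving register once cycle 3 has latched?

RS on a 3×3 grid — tracing PE[0][2] and its feeders:
  @0  [0,1]  acc 0  |  →0  ↓0
  @0  [0,2]  acc 0  |  →0  ↓0
  @1  [0,1]  acc 72  |  →72  ↓6
  @1  [0,2]  acc 0  |  →0  ↓0
  @2  [0,1]  acc 57  |  →57  ↓6
  @2  [0,2]  acc 96  |  →96  ↓6
  @3  [0,1]  acc 0  |  →0  ↓0
  @3  [0,2]  acc 89  |  →89  ↓8

register = 8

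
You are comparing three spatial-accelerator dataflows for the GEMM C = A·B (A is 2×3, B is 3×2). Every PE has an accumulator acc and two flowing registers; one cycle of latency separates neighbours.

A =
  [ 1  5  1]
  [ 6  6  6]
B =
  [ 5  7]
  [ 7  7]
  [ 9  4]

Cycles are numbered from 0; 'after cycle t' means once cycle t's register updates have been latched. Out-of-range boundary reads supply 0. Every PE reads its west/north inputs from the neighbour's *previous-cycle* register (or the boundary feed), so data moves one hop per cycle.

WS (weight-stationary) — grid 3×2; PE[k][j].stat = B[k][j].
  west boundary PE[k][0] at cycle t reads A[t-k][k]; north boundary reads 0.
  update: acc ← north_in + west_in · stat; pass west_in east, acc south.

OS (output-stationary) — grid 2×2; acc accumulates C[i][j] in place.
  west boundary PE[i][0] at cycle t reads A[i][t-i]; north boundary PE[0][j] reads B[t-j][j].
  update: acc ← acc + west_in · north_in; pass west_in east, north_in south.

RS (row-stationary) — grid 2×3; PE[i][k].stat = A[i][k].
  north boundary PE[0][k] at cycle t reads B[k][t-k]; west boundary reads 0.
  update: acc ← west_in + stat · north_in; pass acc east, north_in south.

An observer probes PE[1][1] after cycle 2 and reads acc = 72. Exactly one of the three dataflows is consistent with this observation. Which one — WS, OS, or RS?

dataflow = RS

— WS: 3×2; PE[1][1] trace:
  after 0 — PE[1][1] acc=0, pass-E 0, pass-S 0
  after 1 — PE[1][1] acc=0, pass-E 0, pass-S 0
  after 2 — PE[1][1] acc=42, pass-E 5, pass-S 42
— OS: 2×2; PE[1][1] trace:
  after 0 — PE[1][1] acc=0, pass-E 0, pass-S 0
  after 1 — PE[1][1] acc=0, pass-E 0, pass-S 0
  after 2 — PE[1][1] acc=42, pass-E 6, pass-S 7
— RS: 2×3; PE[1][1] trace:
  after 0 — PE[1][1] acc=0, pass-E 0, pass-S 0
  after 1 — PE[1][1] acc=0, pass-E 0, pass-S 0
  after 2 — PE[1][1] acc=72, pass-E 72, pass-S 7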